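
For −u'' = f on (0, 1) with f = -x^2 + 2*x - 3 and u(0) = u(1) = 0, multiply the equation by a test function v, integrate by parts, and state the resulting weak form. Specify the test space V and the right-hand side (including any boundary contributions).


V = H^1_0(0, 1) (so v(0) = v(1) = 0); weak form: ∫_0^1 u'v' dx = ∫_0^1 (-x^2 + 2*x - 3) v dx for all v ∈ V.

Multiply both sides by a test function v and integrate from 0 to 1:
  ∫_0^1 −u''(x) v(x) dx = ∫_0^1 f(x) v(x) dx.
Integrate the LHS by parts once:
  ∫_0^1 −u'' v dx = −[u'(x) v(x)]_0^1 + ∫_0^1 u'(x) v'(x) dx.
Thus ∫_0^1 u'(x) v'(x) dx = ∫_0^1 f(x) v(x) dx + [u'(x) v(x)]_0^1.
Choose V so that boundary terms are either known or forced to vanish.
u is Dirichlet: u(0) = u(1) = 0. Let V = H^1_0(0, 1); then v(0) = v(1) = 0, and [u' v]_0^1 = 0.
Weak formulation: find u (satisfying any essential BC) such that ∫_0^1 u'(x) v'(x) dx = ∫_0^1 f v dx for all v ∈ V.
Substituting f(x) = -x^2 + 2*x - 3, the right-hand side is ∫_0^1 (-x^2 + 2*x - 3) v dx.


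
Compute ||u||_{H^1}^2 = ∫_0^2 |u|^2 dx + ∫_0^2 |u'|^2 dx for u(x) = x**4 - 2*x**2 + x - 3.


||u||_{H^1}^2 = 52096/315

The H^1 norm (squared) on an interval (0, L) is
  ||u||_{H^1}^2 = ∫_0^L u(x)^2 dx + ∫_0^L u'(x)^2 dx.
Compute u'(x) = 4*x**3 - 4*x + 1.
Then u(x)^2 = x**8 - 4*x**6 + 2*x**5 - 2*x**4 - 4*x**3 + 13*x**2 - 6*x + 9 and u'(x)^2 = 16*x**6 - 32*x**4 + 8*x**3 + 16*x**2 - 8*x + 1.
Integrate each monomial from 0 to 2 using ∫_0^2 c·x^n dx = c·2^(n+1)/(n+1):
  ∫_0^2 u(x)^2 dx = ∫_0^2 (x^8 - 4*x^6 + 2*x^5 - 2*x^4 - 4*x^3 + 13*x^2 - 6*x + 9) dx. Term by term:
    ∫_0^2 x^8 dx = 512/9;  ∫_0^2 -4*x^6 dx = -512/7;  ∫_0^2 2*x^5 dx = 64/3;
    ∫_0^2 -2*x^4 dx = -64/5;  ∫_0^2 -4*x^3 dx = -16;  ∫_0^2 13*x^2 dx = 104/3;
    ∫_0^2 -6*x dx = -12;  ∫_0^2 9 dx = 18.
  Sum: 512/9 − 512/7 + 64/3 − 64/5 − 16 + 104/3 − 12 + 18 = 5338/315.
  ∫_0^2 u'(x)^2 dx = ∫_0^2 (16*x^6 - 32*x^4 + 8*x^3 + 16*x^2 - 8*x + 1) dx. Term by term:
    ∫_0^2 16*x^6 dx = 2048/7;  ∫_0^2 -32*x^4 dx = -1024/5;  ∫_0^2 8*x^3 dx = 32;
    ∫_0^2 16*x^2 dx = 128/3;  ∫_0^2 -8*x dx = -16;  ∫_0^2 1 dx = 2.
  Sum: 2048/7 − 1024/5 + 32 + 128/3 − 16 + 2 = 15586/105.
Adding: ||u||_{H^1}^2 = 5338/315 + 15586/105 = 52096/315.


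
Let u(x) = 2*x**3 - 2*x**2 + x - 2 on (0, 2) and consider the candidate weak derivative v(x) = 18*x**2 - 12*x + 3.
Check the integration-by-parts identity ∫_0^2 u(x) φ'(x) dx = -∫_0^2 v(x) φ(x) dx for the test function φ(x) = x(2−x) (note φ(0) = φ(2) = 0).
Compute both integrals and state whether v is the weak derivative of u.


LHS = -28/5, RHS = -84/5. No, v is not the weak derivative of u.

u(x) = 2*x**3 - 2*x**2 + x - 2, classical derivative u'(x) = 6*x**2 - 4*x + 1.
φ(x) = x(2−x), so φ'(x) = 2 - 2*x.
Note φ(0) = φ(2) = 0, so the boundary term u·φ vanishes.
LHS = ∫_0^2 u(x) φ'(x) dx = ∫_0^2 (-4*x^4 + 8*x^3 - 6*x^2 + 6*x - 4) dx. Term by term:
  ∫_0^2 -4*x^4 dx = -128/5;  ∫_0^2 8*x^3 dx = 32;  ∫_0^2 -6*x^2 dx = -16;
  ∫_0^2 6*x dx = 12;  ∫_0^2 -4 dx = -8.
Sum: -128/5 + 32 − 16 + 12 − 8 = -28/5.
So LHS = -28/5.
∫_0^2 v(x) φ(x) dx = ∫_0^2 (-18*x^4 + 48*x^3 - 27*x^2 + 6*x) dx. Term by term:
  ∫_0^2 -18*x^4 dx = -576/5;  ∫_0^2 48*x^3 dx = 192;  ∫_0^2 -27*x^2 dx = -72;
  ∫_0^2 6*x dx = 12.
Sum: -576/5 + 192 − 72 + 12 = 84/5.
So RHS = -∫_0^2 v(x) φ(x) dx = -84/5.
LHS − RHS = 56/5 ≠ 0, so the identity fails.
(For a valid weak derivative the identity must hold for EVERY test function, in particular this one. The failure shows v is NOT the weak derivative of u.)
Correct weak derivative would be u'(x) = 6*x**2 - 4*x + 1.


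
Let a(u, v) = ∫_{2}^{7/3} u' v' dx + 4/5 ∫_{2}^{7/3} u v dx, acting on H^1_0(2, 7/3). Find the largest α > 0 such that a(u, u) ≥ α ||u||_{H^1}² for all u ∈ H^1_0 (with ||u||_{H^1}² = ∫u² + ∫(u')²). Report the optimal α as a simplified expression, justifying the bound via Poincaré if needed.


α = (4 + 45*π^2)/(5*(1 + 9*π^2))

Coercivity of a(·,·) on H^1_0(2, 7/3) means a(u, u) ≥ α ||u||_{H^1}² for every u ∈ H^1_0.
The interval has length L = 1/3, and Poincaré/coercivity depend only on L. Here a(u, u) = ∫(u')² + (4/5)·∫u².
Here 0 < c = 4/5 < 1. The condition a(u,u) ≥ α||u||_{H^1}² reads (1−α)∫(u')² ≥ (α−c)∫u². Any admissible α is ≤ 1 (rapidly oscillating u have ∫u²/∫(u')² → 0), and α = 1 would force 0 ≥ (1−c)∫u², impossible since c < 1; so 1−α > 0. By the sharp Poincaré inequality on H^1_0 of an interval of length L, ∫(u')² ≥ (π/L)²∫u² with equality for the first sine mode sin(π(x−x₀)/L) (x₀ the left endpoint), so the inequality holds for all u iff (1−α)(π/L)² ≥ α − c, i.e. α ≤ ((π/L)² + c)/((π/L)² + 1) = (1 + c(L/π)²)/(1 + (L/π)²). With (π/L)² = 9*π^2 and c = 4/5, the largest admissible constant is α = ((π/L)² + c)/((π/L)² + 1).
Simplifying, α = (4 + 45*π^2)/(5*(1 + 9*π^2)).


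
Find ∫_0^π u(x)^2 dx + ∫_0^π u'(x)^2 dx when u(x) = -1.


||u||_{H^1(0,π)}^2 = π

u'(x) = 0.
Expand u² and (u')² and integrate term by term on (0, π), using: for integers n ≥ 1, ∫_0^π sin²(nx) dx = ∫_0^π cos²(nx) dx = π/2; for n ≠ n', ∫_0^π sin(nx)sin(n'x) dx = ∫_0^π cos(nx)cos(n'x) dx = 0; and by product-to-sum, ∫_0^π sin(nx)cos(n'x) dx = ½∫_0^π [sin((n+n')x) + sin((n−n')x)] dx, which is 0 when n+n' is even and 2n/(n²−n'²) when n+n' is odd (it need not vanish on (0, π)). For the constant mode: ∫_0^π 1 dx = π, ∫_0^π cos(nx) dx = 0, ∫_0^π sin(nx) dx = (1−(−1)^n)/n.
  u² squared terms: (-1)²·∫1 dx = 1·π = π.
  So ∫_0^π u² dx = π.
  u' ≡ 0, so ∫_0^π (u')² dx = 0.
||u||_{H^1}^2 = (π) + (0) = π.


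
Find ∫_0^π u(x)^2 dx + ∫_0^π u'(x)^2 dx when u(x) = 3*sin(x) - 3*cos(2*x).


||u||_{H^1(0,π)}^2 = 60 + 63*π/2

u'(x) = 6*sin(2*x) + 3*cos(x).
Expand u² and (u')² and integrate term by term on (0, π), using: for integers n ≥ 1, ∫_0^π sin²(nx) dx = ∫_0^π cos²(nx) dx = π/2; for n ≠ n', ∫_0^π sin(nx)sin(n'x) dx = ∫_0^π cos(nx)cos(n'x) dx = 0; and by product-to-sum, ∫_0^π sin(nx)cos(n'x) dx = ½∫_0^π [sin((n+n')x) + sin((n−n')x)] dx, which is 0 when n+n' is even and 2n/(n²−n'²) when n+n' is odd (it need not vanish on (0, π)).
  u² squared terms: (-3)²·∫cos(2x)² dx = 9·π/2 = 9*π/2;  (3)²·∫sin(x)² dx = 9·π/2 = 9*π/2.
  u² cross terms: 2·(-3)·(3)·∫cos(2x)·sin(x) dx = -18·(-2/3) = 12.
  So ∫_0^π u² dx = 9*π/2 + 9*π/2 + 12 = 12 + 9*π.
  (u')² squared terms: (3)²·∫cos(x)² dx = 9·π/2 = 9*π/2;  (6)²·∫sin(2x)² dx = 36·π/2 = 18*π.
  (u')² cross terms: 2·(3)·(6)·∫cos(x)·sin(2x) dx = 36·(4/3) = 48.
  So ∫_0^π (u')² dx = 9*π/2 + 18*π + 48 = 48 + 45*π/2.
||u||_{H^1}^2 = (12 + 9*π) + (48 + 45*π/2) = 60 + 63*π/2.


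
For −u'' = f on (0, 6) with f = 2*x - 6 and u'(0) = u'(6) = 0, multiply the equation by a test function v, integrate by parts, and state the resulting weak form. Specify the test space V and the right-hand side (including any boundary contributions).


V = H^1(0, 6) (no boundary constraint on v; u is determined up to an additive constant); weak form: ∫_0^6 u'v' dx = ∫_0^6 (2*x - 6) v dx for all v ∈ V.

Multiply both sides by a test function v and integrate from 0 to 6:
  ∫_0^6 −u''(x) v(x) dx = ∫_0^6 f(x) v(x) dx.
Integrate the LHS by parts once:
  ∫_0^6 −u'' v dx = −[u'(x) v(x)]_0^6 + ∫_0^6 u'(x) v'(x) dx.
Thus ∫_0^6 u'(x) v'(x) dx = ∫_0^6 f(x) v(x) dx + [u'(x) v(x)]_0^6.
Choose V so that boundary terms are either known or forced to vanish.
u has homogeneous Neumann: u'(0) = u'(6) = 0. So [u' v]_0^6 = 0·v(6) − 0·v(0) = 0 for any v; take V = H^1(0, 6).
Weak formulation: find u (satisfying any essential BC) such that ∫_0^6 u'(x) v'(x) dx = ∫_0^6 f v dx for all v ∈ V (homogeneous Neumann, so boundary terms vanish).
Substituting f(x) = 2*x - 6, the right-hand side is ∫_0^6 (2*x - 6) v dx.
Compatibility check (pure Neumann): taking v ≡ 1 ∈ V gives 0 = ∫_0^6 f dx + (0) − (0), i.e. ∫_0^6 f dx must equal u'(0) − u'(6) = 0. Indeed ∫_0^6 (2*x - 6) dx = 0, so the data are compatible. The solution is then unique only up to an additive constant (fix it e.g. by requiring ∫_0^6 u dx = 0).


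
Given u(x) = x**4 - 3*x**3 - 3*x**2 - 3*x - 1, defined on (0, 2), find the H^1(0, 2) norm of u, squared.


||u||_{H^1}^2 = 239248/315

The H^1 norm (squared) on an interval (0, L) is
  ||u||_{H^1}^2 = ∫_0^L u(x)^2 dx + ∫_0^L u'(x)^2 dx.
Compute u'(x) = 4*x**3 - 9*x**2 - 6*x - 3.
Then u(x)^2 = x**8 - 6*x**7 + 3*x**6 + 12*x**5 + 25*x**4 + 24*x**3 + 15*x**2 + 6*x + 1 and u'(x)^2 = 16*x**6 - 72*x**5 + 33*x**4 + 84*x**3 + 90*x**2 + 36*x + 9.
Integrate each monomial from 0 to 2 using ∫_0^2 c·x^n dx = c·2^(n+1)/(n+1):
  ∫_0^2 u(x)^2 dx = ∫_0^2 (x^8 - 6*x^7 + 3*x^6 + 12*x^5 + 25*x^4 + 24*x^3 + 15*x^2 + 6*x + 1) dx. Term by term:
    ∫_0^2 x^8 dx = 512/9;  ∫_0^2 -6*x^7 dx = -192;  ∫_0^2 3*x^6 dx = 384/7;
    ∫_0^2 12*x^5 dx = 128;  ∫_0^2 25*x^4 dx = 160;  ∫_0^2 24*x^3 dx = 96;
    ∫_0^2 15*x^2 dx = 40;  ∫_0^2 6*x dx = 12;  ∫_0^2 1 dx = 2.
  Sum: 512/9 − 192 + 384/7 + 128 + 160 + 96 + 40 + 12 + 2 = 22538/63.
  ∫_0^2 u'(x)^2 dx = ∫_0^2 (16*x^6 - 72*x^5 + 33*x^4 + 84*x^3 + 90*x^2 + 36*x + 9) dx. Term by term:
    ∫_0^2 16*x^6 dx = 2048/7;  ∫_0^2 -72*x^5 dx = -768;  ∫_0^2 33*x^4 dx = 1056/5;
    ∫_0^2 84*x^3 dx = 336;  ∫_0^2 90*x^2 dx = 240;  ∫_0^2 36*x dx = 72;
    ∫_0^2 9 dx = 18.
  Sum: 2048/7 − 768 + 1056/5 + 336 + 240 + 72 + 18 = 14062/35.
Adding: ||u||_{H^1}^2 = 22538/63 + 14062/35 = 239248/315.


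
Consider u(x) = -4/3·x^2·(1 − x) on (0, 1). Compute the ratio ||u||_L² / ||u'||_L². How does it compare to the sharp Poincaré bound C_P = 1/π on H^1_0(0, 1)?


||u||_L² / ||u'||_L² = sqrt(14)/14 < C_P = 1/π.

u(x) = -4/3·x^2·(1 − x), so u'(x) = 4*x*(3*x - 2)/3.
u(x) = -4/3·x^2·(1 − x) vanishes at x = 0 and x = 1, so u ∈ H^1_0(0, 1). Differentiate via the product rule and integrate the resulting polynomials term by term.
  ∫_0^1 u² dx = ∫_0^1 (16*x^6/9 - 32*x^5/9 + 16*x^4/9) dx. Term by term:
    ∫_0^1 16*x^6/9 dx = 16/63;  ∫_0^1 -32*x^5/9 dx = -16/27;  ∫_0^1 16*x^4/9 dx = 16/45.
  Sum: 16/63 − 16/27 + 16/45 = 16/945.
  ∫_0^1 (u')² dx = ∫_0^1 (16*x^4 - 64*x^3/3 + 64*x^2/9) dx. Term by term:
    ∫_0^1 16*x^4 dx = 16/5;  ∫_0^1 -64*x^3/3 dx = -16/3;  ∫_0^1 64*x^2/9 dx = 64/27.
  Sum: 16/5 − 16/3 + 64/27 = 32/135.
∫_0^1 u² dx = 16/945, so ||u||_L² = 4*sqrt(105)/315.
∫_0^1 (u')² dx = 32/135, so ||u'||_L² = 4*sqrt(30)/45.
Ratio ||u||_L² / ||u'||_L² = sqrt(14)/14.
Sharp Poincaré constant on H^1_0(0, 1) is C_P = L/π = 1/π, achieved by sin(π·x).
A polynomial bump cannot attain the sharp Poincaré constant (only the first sine eigenfunction does), so the ratio is strictly less than C_P, consistent with ||u||_L² ≤ C_P ||u'||_L².


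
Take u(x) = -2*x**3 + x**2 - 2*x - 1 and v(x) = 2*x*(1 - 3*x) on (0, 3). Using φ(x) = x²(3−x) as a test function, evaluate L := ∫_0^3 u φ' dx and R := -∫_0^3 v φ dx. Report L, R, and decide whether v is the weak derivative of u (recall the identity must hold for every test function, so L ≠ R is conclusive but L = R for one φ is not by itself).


LHS = 135, RHS = 243/2. No, v is not the weak derivative of u.

u(x) = -2*x**3 + x**2 - 2*x - 1, classical derivative u'(x) = -6*x**2 + 2*x - 2.
φ(x) = x²(3−x), so φ'(x) = 3*x*(2 - x).
Note φ(0) = φ(3) = 0, so the boundary term u·φ vanishes.
LHS = ∫_0^3 u(x) φ'(x) dx = ∫_0^3 (6*x^5 - 15*x^4 + 12*x^3 - 9*x^2 - 6*x) dx. Term by term:
  ∫_0^3 6*x^5 dx = 729;  ∫_0^3 -15*x^4 dx = -729;  ∫_0^3 12*x^3 dx = 243;
  ∫_0^3 -9*x^2 dx = -81;  ∫_0^3 -6*x dx = -27.
Sum: 729 − 729 + 243 − 81 − 27 = 135.
So LHS = 135.
∫_0^3 v(x) φ(x) dx = ∫_0^3 (6*x^5 - 20*x^4 + 6*x^3) dx. Term by term:
  ∫_0^3 6*x^5 dx = 729;  ∫_0^3 -20*x^4 dx = -972;  ∫_0^3 6*x^3 dx = 243/2.
Sum: 729 − 972 + 243/2 = -243/2.
So RHS = -∫_0^3 v(x) φ(x) dx = 243/2.
LHS − RHS = 27/2 ≠ 0, so the identity fails.
(For a valid weak derivative the identity must hold for EVERY test function, in particular this one. The failure shows v is NOT the weak derivative of u.)
Correct weak derivative would be u'(x) = -6*x**2 + 2*x - 2.


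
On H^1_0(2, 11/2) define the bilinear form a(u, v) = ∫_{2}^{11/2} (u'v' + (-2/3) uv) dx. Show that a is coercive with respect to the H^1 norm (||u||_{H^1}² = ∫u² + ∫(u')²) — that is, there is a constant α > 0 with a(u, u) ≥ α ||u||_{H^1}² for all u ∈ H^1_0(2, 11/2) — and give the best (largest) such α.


α = 2*(-49 + 6*π^2)/(3*(4*π^2 + 49))

Coercivity of a(·,·) on H^1_0(2, 11/2) means a(u, u) ≥ α ||u||_{H^1}² for every u ∈ H^1_0.
The interval has length L = 7/2, and Poincaré/coercivity depend only on L. Here a(u, u) = ∫(u')² + (-2/3)·∫u².
Here c = -2/3 < 0 with |c| < (π/L)² = 4*π^2/49, so coercivity still holds. The condition a(u,u) ≥ α||u||_{H^1}² reads (1−α)∫(u')² ≥ (α−c)∫u². Any admissible α is ≤ 1 (rapidly oscillating u have ∫u²/∫(u')² → 0), and α = 1 would force 0 ≥ (1−c)∫u², impossible since c < 1; so 1−α > 0. By the sharp Poincaré inequality on H^1_0 of an interval of length L, ∫(u')² ≥ (π/L)²∫u² with equality for the first sine mode sin(π(x−x₀)/L) (x₀ the left endpoint), so the inequality holds for all u iff (1−α)(π/L)² ≥ α − c, i.e. α ≤ ((π/L)² + c)/((π/L)² + 1) = (1 + c(L/π)²)/(1 + (L/π)²). (Direct route, valid since c ≤ 0: Poincaré gives c∫u² ≥ c(L/π)²∫(u')², so a(u,u) ≥ (1 + c(L/π)²)∫(u')², while ||u||_{H^1}² ≤ (1 + (L/π)²)∫(u')²; dividing yields the same α.) With (π/L)² = 4*π^2/49 and c = -2/3, the largest admissible constant is α = ((π/L)² + c)/((π/L)² + 1).
Simplifying, α = 2*(-49 + 6*π^2)/(3*(4*π^2 + 49)).


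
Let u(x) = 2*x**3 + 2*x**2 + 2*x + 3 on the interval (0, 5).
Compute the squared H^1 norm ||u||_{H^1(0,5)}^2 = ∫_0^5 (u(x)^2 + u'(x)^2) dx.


||u||_{H^1}^2 = 2285840/21

The H^1 norm (squared) on an interval (0, L) is
  ||u||_{H^1}^2 = ∫_0^L u(x)^2 dx + ∫_0^L u'(x)^2 dx.
Compute u'(x) = 6*x**2 + 4*x + 2.
Then u(x)^2 = 4*x**6 + 8*x**5 + 12*x**4 + 20*x**3 + 16*x**2 + 12*x + 9 and u'(x)^2 = 36*x**4 + 48*x**3 + 40*x**2 + 16*x + 4.
Integrate each monomial from 0 to 5 using ∫_0^5 c·x^n dx = c·5^(n+1)/(n+1):
  ∫_0^5 u(x)^2 dx = ∫_0^5 (4*x^6 + 8*x^5 + 12*x^4 + 20*x^3 + 16*x^2 + 12*x + 9) dx. Term by term:
    ∫_0^5 4*x^6 dx = 312500/7;  ∫_0^5 8*x^5 dx = 62500/3;  ∫_0^5 12*x^4 dx = 7500;
    ∫_0^5 20*x^3 dx = 3125;  ∫_0^5 16*x^2 dx = 2000/3;  ∫_0^5 12*x dx = 150;
    ∫_0^5 9 dx = 45.
  Sum: 312500/7 + 62500/3 + 7500 + 3125 + 2000/3 + 150 + 45 = 538740/7.
  ∫_0^5 u'(x)^2 dx = ∫_0^5 (36*x^4 + 48*x^3 + 40*x^2 + 16*x + 4) dx. Term by term:
    ∫_0^5 36*x^4 dx = 22500;  ∫_0^5 48*x^3 dx = 7500;  ∫_0^5 40*x^2 dx = 5000/3;
    ∫_0^5 16*x dx = 200;  ∫_0^5 4 dx = 20.
  Sum: 22500 + 7500 + 5000/3 + 200 + 20 = 95660/3.
Adding: ||u||_{H^1}^2 = 538740/7 + 95660/3 = 2285840/21.


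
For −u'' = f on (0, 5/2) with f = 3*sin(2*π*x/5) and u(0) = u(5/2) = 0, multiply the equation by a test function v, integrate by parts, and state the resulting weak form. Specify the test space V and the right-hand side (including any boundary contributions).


V = H^1_0(0, 5/2) (so v(0) = v(5/2) = 0); weak form: ∫_0^5/2 u'v' dx = ∫_0^5/2 (3*sin(2*π*x/5)) v dx for all v ∈ V.

Multiply both sides by a test function v and integrate from 0 to 5/2:
  ∫_0^5/2 −u''(x) v(x) dx = ∫_0^5/2 f(x) v(x) dx.
Integrate the LHS by parts once:
  ∫_0^5/2 −u'' v dx = −[u'(x) v(x)]_0^5/2 + ∫_0^5/2 u'(x) v'(x) dx.
Thus ∫_0^5/2 u'(x) v'(x) dx = ∫_0^5/2 f(x) v(x) dx + [u'(x) v(x)]_0^5/2.
Choose V so that boundary terms are either known or forced to vanish.
u is Dirichlet: u(0) = u(5/2) = 0. Let V = H^1_0(0, 5/2); then v(0) = v(5/2) = 0, and [u' v]_0^5/2 = 0.
Weak formulation: find u (satisfying any essential BC) such that ∫_0^5/2 u'(x) v'(x) dx = ∫_0^5/2 f v dx for all v ∈ V.
Substituting f(x) = 3*sin(2*π*x/5), the right-hand side is ∫_0^5/2 (3*sin(2*π*x/5)) v dx.


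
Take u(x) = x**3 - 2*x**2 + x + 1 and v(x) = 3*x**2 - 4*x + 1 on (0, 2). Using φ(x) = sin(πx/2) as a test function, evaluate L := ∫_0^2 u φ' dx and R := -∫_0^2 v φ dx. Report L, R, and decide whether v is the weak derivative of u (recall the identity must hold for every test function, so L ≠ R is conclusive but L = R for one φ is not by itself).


LHS = -12/π + 96/π^3, RHS = -12/π + 96/π^3. Yes, v = u' weakly.

u(x) = x**3 - 2*x**2 + x + 1, classical derivative u'(x) = 3*x**2 - 4*x + 1.
φ(x) = sin(πx/2), so φ'(x) = π*cos(π*x/2)/2.
Note φ(0) = φ(2) = 0, so the boundary term u·φ vanishes.
LHS = ∫_0^2 u(x) φ'(x) dx = ∫_0^2 (π*x^3*cos(π*x/2)/2 - π*x^2*cos(π*x/2) + π*x*cos(π*x/2)/2 + π*cos(π*x/2)/2) dx. Term by term:
  ∫_0^2 π*cos(π*x/2)/2 dx = 0;  ∫_0^2 π*x*cos(π*x/2)/2 dx = -4/π;  ∫_0^2 π*x^3*cos(π*x/2)/2 dx = -24/π + 96/π^3;
  ∫_0^2 -π*x^2*cos(π*x/2) dx = 16/π.
Sum: 0 − 4/π + -24/π + 96/π^3 + 16/π = -12/π + 96/π^3.
So LHS = -12/π + 96/π^3.
∫_0^2 v(x) φ(x) dx = ∫_0^2 (3*x^2*sin(π*x/2) - 4*x*sin(π*x/2) + sin(π*x/2)) dx. Term by term:
  ∫_0^2 -4*x*sin(π*x/2) dx = -16/π;  ∫_0^2 3*x^2*sin(π*x/2) dx = -96/π^3 + 24/π;  ∫_0^2 sin(π*x/2) dx = 4/π.
Sum: -16/π + -96/π^3 + 24/π + 4/π = -96/π^3 + 12/π.
So RHS = -∫_0^2 v(x) φ(x) dx = -12/π + 96/π^3.
LHS = RHS, so the identity holds for this test φ.
Moreover u is smooth here and v(x) = u'(x) = 3*x**2 - 4*x + 1 pointwise, so the identity holds for every test function. Hence v is the weak derivative of u.


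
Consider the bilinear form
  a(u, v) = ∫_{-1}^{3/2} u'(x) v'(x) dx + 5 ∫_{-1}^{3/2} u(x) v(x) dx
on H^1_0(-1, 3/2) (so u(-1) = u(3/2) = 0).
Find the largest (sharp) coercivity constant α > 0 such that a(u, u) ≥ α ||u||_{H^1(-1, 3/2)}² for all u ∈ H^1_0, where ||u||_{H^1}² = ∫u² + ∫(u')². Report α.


α = 1

Coercivity of a(·,·) on H^1_0(-1, 3/2) means a(u, u) ≥ α ||u||_{H^1}² for every u ∈ H^1_0.
The interval has length L = 5/2, and Poincaré/coercivity depend only on L. Here a(u, u) = ∫(u')² + (5)·∫u².
Here c = 5 ≥ 1, so a(u,u) = ∫(u')² + c∫u² ≥ ∫(u')² + ∫u² = ||u||_{H^1}², i.e. α = 1 works. No larger α is possible: a(u,u) ≥ α||u||_{H^1}² means (1−α)∫(u')² ≥ (α−c)∫u², and for the modes u_n = sin(nπ(x−x₀)/L) (x₀ the left endpoint) one has ∫u_n²/∫(u_n')² = (L/(nπ))² → 0, so a(u_n,u_n)/||u_n||_{H^1}² → 1. Hence the optimal constant is α = 1.
Therefore α = 1.


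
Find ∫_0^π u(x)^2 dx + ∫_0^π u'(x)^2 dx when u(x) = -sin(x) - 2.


||u||_{H^1(0,π)}^2 = 8 + 5*π

u'(x) = -cos(x).
Expand u² and (u')² and integrate term by term on (0, π), using: for integers n ≥ 1, ∫_0^π sin²(nx) dx = ∫_0^π cos²(nx) dx = π/2; for n ≠ n', ∫_0^π sin(nx)sin(n'x) dx = ∫_0^π cos(nx)cos(n'x) dx = 0; and by product-to-sum, ∫_0^π sin(nx)cos(n'x) dx = ½∫_0^π [sin((n+n')x) + sin((n−n')x)] dx, which is 0 when n+n' is even and 2n/(n²−n'²) when n+n' is odd (it need not vanish on (0, π)). For the constant mode: ∫_0^π 1 dx = π, ∫_0^π cos(nx) dx = 0, ∫_0^π sin(nx) dx = (1−(−1)^n)/n.
  u² squared terms: (-2)²·∫1 dx = 4·π = 4*π;  (-1)²·∫sin(x)² dx = 1·π/2 = π/2.
  u² cross terms: 2·(-2)·(-1)·∫1·sin(x) dx = 4·(2) = 8.
  So ∫_0^π u² dx = 4*π + π/2 + 8 = 8 + 9*π/2.
  (u')² squared terms: (-1)²·∫cos(x)² dx = 1·π/2 = π/2.
  So ∫_0^π (u')² dx = π/2.
||u||_{H^1}^2 = (8 + 9*π/2) + (π/2) = 8 + 5*π.


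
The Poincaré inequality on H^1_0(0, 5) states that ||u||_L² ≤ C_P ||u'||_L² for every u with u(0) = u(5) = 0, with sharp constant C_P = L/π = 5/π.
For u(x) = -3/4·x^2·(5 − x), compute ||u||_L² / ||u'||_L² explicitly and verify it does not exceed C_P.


||u||_L² / ||u'||_L² = 5*sqrt(14)/14 < C_P = 5/π.

u(x) = -3/4·x^2·(5 − x), so u'(x) = 3*x*(3*x - 10)/4.
u(x) = -3/4·x^2·(5 − x) vanishes at x = 0 and x = 5, so u ∈ H^1_0(0, 5). Differentiate via the product rule and integrate the resulting polynomials term by term.
  ∫_0^5 u² dx = ∫_0^5 (9*x^6/16 - 45*x^5/8 + 225*x^4/16) dx. Term by term:
    ∫_0^5 9*x^6/16 dx = 703125/112;  ∫_0^5 -45*x^5/8 dx = -234375/16;  ∫_0^5 225*x^4/16 dx = 140625/16.
  Sum: 703125/112 − 234375/16 + 140625/16 = 46875/112.
  ∫_0^5 (u')² dx = ∫_0^5 (81*x^4/16 - 135*x^3/4 + 225*x^2/4) dx. Term by term:
    ∫_0^5 81*x^4/16 dx = 50625/16;  ∫_0^5 -135*x^3/4 dx = -84375/16;  ∫_0^5 225*x^2/4 dx = 9375/4.
  Sum: 50625/16 − 84375/16 + 9375/4 = 1875/8.
∫_0^5 u² dx = 46875/112, so ||u||_L² = 125*sqrt(21)/28.
∫_0^5 (u')² dx = 1875/8, so ||u'||_L² = 25*sqrt(6)/4.
Ratio ||u||_L² / ||u'||_L² = 5*sqrt(14)/14.
Sharp Poincaré constant on H^1_0(0, 5) is C_P = L/π = 5/π, achieved by sin(π/5·x).
A polynomial bump cannot attain the sharp Poincaré constant (only the first sine eigenfunction does), so the ratio is strictly less than C_P, consistent with ||u||_L² ≤ C_P ||u'||_L².


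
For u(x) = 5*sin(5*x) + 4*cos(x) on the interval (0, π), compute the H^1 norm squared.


||u||_{H^1(0,π)}^2 = 341*π

u'(x) = -4*sin(x) + 25*cos(5*x).
Expand u² and (u')² and integrate term by term on (0, π), using: for integers n ≥ 1, ∫_0^π sin²(nx) dx = ∫_0^π cos²(nx) dx = π/2; for n ≠ n', ∫_0^π sin(nx)sin(n'x) dx = ∫_0^π cos(nx)cos(n'x) dx = 0; and by product-to-sum, ∫_0^π sin(nx)cos(n'x) dx = ½∫_0^π [sin((n+n')x) + sin((n−n')x)] dx, which is 0 when n+n' is even and 2n/(n²−n'²) when n+n' is odd (it need not vanish on (0, π)).
  u² squared terms: (4)²·∫cos(x)² dx = 16·π/2 = 8*π;  (5)²·∫sin(5x)² dx = 25·π/2 = 25*π/2.
  u² cross terms: 2·(4)·(5)·∫cos(x)·sin(5x) dx = 40·(0) = 0.
  So ∫_0^π u² dx = 8*π + 25*π/2 + 0 = 41*π/2.
  (u')² squared terms: (-4)²·∫sin(x)² dx = 16·π/2 = 8*π;  (25)²·∫cos(5x)² dx = 625·π/2 = 625*π/2.
  (u')² cross terms: 2·(-4)·(25)·∫sin(x)·cos(5x) dx = -200·(0) = 0.
  So ∫_0^π (u')² dx = 8*π + 625*π/2 + 0 = 641*π/2.
||u||_{H^1}^2 = (41*π/2) + (641*π/2) = 341*π.


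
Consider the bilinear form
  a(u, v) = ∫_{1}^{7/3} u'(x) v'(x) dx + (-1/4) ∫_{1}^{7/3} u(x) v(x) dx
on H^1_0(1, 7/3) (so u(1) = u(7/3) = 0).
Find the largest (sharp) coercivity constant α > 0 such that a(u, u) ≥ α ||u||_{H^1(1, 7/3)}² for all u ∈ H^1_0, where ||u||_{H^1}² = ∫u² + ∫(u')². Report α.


α = (-4 + 9*π^2)/(16 + 9*π^2)

Coercivity of a(·,·) on H^1_0(1, 7/3) means a(u, u) ≥ α ||u||_{H^1}² for every u ∈ H^1_0.
The interval has length L = 4/3, and Poincaré/coercivity depend only on L. Here a(u, u) = ∫(u')² + (-1/4)·∫u².
Here c = -1/4 < 0 with |c| < (π/L)² = 9*π^2/16, so coercivity still holds. The condition a(u,u) ≥ α||u||_{H^1}² reads (1−α)∫(u')² ≥ (α−c)∫u². Any admissible α is ≤ 1 (rapidly oscillating u have ∫u²/∫(u')² → 0), and α = 1 would force 0 ≥ (1−c)∫u², impossible since c < 1; so 1−α > 0. By the sharp Poincaré inequality on H^1_0 of an interval of length L, ∫(u')² ≥ (π/L)²∫u² with equality for the first sine mode sin(π(x−x₀)/L) (x₀ the left endpoint), so the inequality holds for all u iff (1−α)(π/L)² ≥ α − c, i.e. α ≤ ((π/L)² + c)/((π/L)² + 1) = (1 + c(L/π)²)/(1 + (L/π)²). (Direct route, valid since c ≤ 0: Poincaré gives c∫u² ≥ c(L/π)²∫(u')², so a(u,u) ≥ (1 + c(L/π)²)∫(u')², while ||u||_{H^1}² ≤ (1 + (L/π)²)∫(u')²; dividing yields the same α.) With (π/L)² = 9*π^2/16 and c = -1/4, the largest admissible constant is α = ((π/L)² + c)/((π/L)² + 1).
Simplifying, α = (-4 + 9*π^2)/(16 + 9*π^2).


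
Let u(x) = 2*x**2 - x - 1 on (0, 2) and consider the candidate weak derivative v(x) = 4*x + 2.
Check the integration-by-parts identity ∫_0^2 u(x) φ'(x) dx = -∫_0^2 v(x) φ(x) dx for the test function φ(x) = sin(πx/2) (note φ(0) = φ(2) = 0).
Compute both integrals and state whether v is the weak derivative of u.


LHS = -12/π, RHS = -24/π. No, v is not the weak derivative of u.

u(x) = 2*x**2 - x - 1, classical derivative u'(x) = 4*x - 1.
φ(x) = sin(πx/2), so φ'(x) = π*cos(π*x/2)/2.
Note φ(0) = φ(2) = 0, so the boundary term u·φ vanishes.
LHS = ∫_0^2 u(x) φ'(x) dx = ∫_0^2 (π*x^2*cos(π*x/2) - π*x*cos(π*x/2)/2 - π*cos(π*x/2)/2) dx. Term by term:
  ∫_0^2 -π*cos(π*x/2)/2 dx = 0;  ∫_0^2 π*x^2*cos(π*x/2) dx = -16/π;  ∫_0^2 -π*x*cos(π*x/2)/2 dx = 4/π.
Sum: 0 − 16/π + 4/π = -12/π.
So LHS = -12/π.
∫_0^2 v(x) φ(x) dx = ∫_0^2 (4*x*sin(π*x/2) + 2*sin(π*x/2)) dx. Term by term:
  ∫_0^2 2*sin(π*x/2) dx = 8/π;  ∫_0^2 4*x*sin(π*x/2) dx = 16/π.
Sum: 8/π + 16/π = 24/π.
So RHS = -∫_0^2 v(x) φ(x) dx = -24/π.
LHS − RHS = 12/π ≠ 0, so the identity fails.
(For a valid weak derivative the identity must hold for EVERY test function, in particular this one. The failure shows v is NOT the weak derivative of u.)
Correct weak derivative would be u'(x) = 4*x - 1.


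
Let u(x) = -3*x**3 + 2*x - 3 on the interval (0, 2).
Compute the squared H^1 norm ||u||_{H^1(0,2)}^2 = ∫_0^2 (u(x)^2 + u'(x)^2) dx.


||u||_{H^1}^2 = 62458/105

The H^1 norm (squared) on an interval (0, L) is
  ||u||_{H^1}^2 = ∫_0^L u(x)^2 dx + ∫_0^L u'(x)^2 dx.
Compute u'(x) = 2 - 9*x**2.
Then u(x)^2 = 9*x**6 - 12*x**4 + 18*x**3 + 4*x**2 - 12*x + 9 and u'(x)^2 = 81*x**4 - 36*x**2 + 4.
Integrate each monomial from 0 to 2 using ∫_0^2 c·x^n dx = c·2^(n+1)/(n+1):
  ∫_0^2 u(x)^2 dx = ∫_0^2 (9*x^6 - 12*x^4 + 18*x^3 + 4*x^2 - 12*x + 9) dx. Term by term:
    ∫_0^2 9*x^6 dx = 1152/7;  ∫_0^2 -12*x^4 dx = -384/5;  ∫_0^2 18*x^3 dx = 72;
    ∫_0^2 4*x^2 dx = 32/3;  ∫_0^2 -12*x dx = -24;  ∫_0^2 9 dx = 18.
  Sum: 1152/7 − 384/5 + 72 + 32/3 − 24 + 18 = 17266/105.
  ∫_0^2 u'(x)^2 dx = ∫_0^2 (81*x^4 - 36*x^2 + 4) dx. Term by term:
    ∫_0^2 81*x^4 dx = 2592/5;  ∫_0^2 -36*x^2 dx = -96;  ∫_0^2 4 dx = 8.
  Sum: 2592/5 − 96 + 8 = 2152/5.
Adding: ||u||_{H^1}^2 = 17266/105 + 2152/5 = 62458/105.


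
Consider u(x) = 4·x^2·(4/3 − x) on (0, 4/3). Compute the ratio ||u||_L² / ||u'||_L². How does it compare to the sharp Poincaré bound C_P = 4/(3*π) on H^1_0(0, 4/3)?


||u||_L² / ||u'||_L² = 2*sqrt(14)/21 < C_P = 4/(3*π).

u(x) = 4·x^2·(4/3 − x), so u'(x) = 4*x*(8 - 9*x)/3.
u(x) = 4·x^2·(4/3 − x) vanishes at x = 0 and x = 4/3, so u ∈ H^1_0(0, 4/3). Differentiate via the product rule and integrate the resulting polynomials term by term.
  ∫_0^4/3 u² dx = ∫_0^4/3 (16*x^6 - 128*x^5/3 + 256*x^4/9) dx. Term by term:
    ∫_0^4/3 16*x^6 dx = 262144/15309;  ∫_0^4/3 -128*x^5/3 dx = -262144/6561;  ∫_0^4/3 256*x^4/9 dx = 262144/10935.
  Sum: 262144/15309 − 262144/6561 + 262144/10935 = 262144/229635.
  ∫_0^4/3 (u')² dx = ∫_0^4/3 (144*x^4 - 256*x^3 + 1024*x^2/9) dx. Term by term:
    ∫_0^4/3 144*x^4 dx = 16384/135;  ∫_0^4/3 -256*x^3 dx = -16384/81;  ∫_0^4/3 1024*x^2/9 dx = 65536/729.
  Sum: 16384/135 − 16384/81 + 65536/729 = 32768/3645.
∫_0^4/3 u² dx = 262144/229635, so ||u||_L² = 512*sqrt(35)/2835.
∫_0^4/3 (u')² dx = 32768/3645, so ||u'||_L² = 128*sqrt(10)/135.
Ratio ||u||_L² / ||u'||_L² = 2*sqrt(14)/21.
Sharp Poincaré constant on H^1_0(0, 4/3) is C_P = L/π = 4/(3*π), achieved by sin(3*π/4·x).
A polynomial bump cannot attain the sharp Poincaré constant (only the first sine eigenfunction does), so the ratio is strictly less than C_P, consistent with ||u||_L² ≤ C_P ||u'||_L².


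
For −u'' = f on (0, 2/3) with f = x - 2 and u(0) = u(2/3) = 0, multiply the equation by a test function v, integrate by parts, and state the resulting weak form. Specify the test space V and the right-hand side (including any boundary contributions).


V = H^1_0(0, 2/3) (so v(0) = v(2/3) = 0); weak form: ∫_0^2/3 u'v' dx = ∫_0^2/3 (x - 2) v dx for all v ∈ V.

Multiply both sides by a test function v and integrate from 0 to 2/3:
  ∫_0^2/3 −u''(x) v(x) dx = ∫_0^2/3 f(x) v(x) dx.
Integrate the LHS by parts once:
  ∫_0^2/3 −u'' v dx = −[u'(x) v(x)]_0^2/3 + ∫_0^2/3 u'(x) v'(x) dx.
Thus ∫_0^2/3 u'(x) v'(x) dx = ∫_0^2/3 f(x) v(x) dx + [u'(x) v(x)]_0^2/3.
Choose V so that boundary terms are either known or forced to vanish.
u is Dirichlet: u(0) = u(2/3) = 0. Let V = H^1_0(0, 2/3); then v(0) = v(2/3) = 0, and [u' v]_0^2/3 = 0.
Weak formulation: find u (satisfying any essential BC) such that ∫_0^2/3 u'(x) v'(x) dx = ∫_0^2/3 f v dx for all v ∈ V.
Substituting f(x) = x - 2, the right-hand side is ∫_0^2/3 (x - 2) v dx.


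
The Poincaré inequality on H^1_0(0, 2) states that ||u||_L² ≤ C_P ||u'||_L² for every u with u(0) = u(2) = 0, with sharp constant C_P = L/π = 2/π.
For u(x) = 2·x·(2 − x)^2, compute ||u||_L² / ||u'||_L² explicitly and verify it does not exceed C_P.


||u||_L² / ||u'||_L² = sqrt(14)/7 < C_P = 2/π.

u(x) = 2·x·(2 − x)^2, so u'(x) = 2*(x - 2)*(3*x - 2).
u(x) = 2·x·(2 − x)^2 vanishes at x = 0 and x = 2, so u ∈ H^1_0(0, 2). Differentiate via the product rule and integrate the resulting polynomials term by term.
  ∫_0^2 u² dx = ∫_0^2 (4*x^6 - 32*x^5 + 96*x^4 - 128*x^3 + 64*x^2) dx. Term by term:
    ∫_0^2 4*x^6 dx = 512/7;  ∫_0^2 -32*x^5 dx = -1024/3;  ∫_0^2 96*x^4 dx = 3072/5;
    ∫_0^2 -128*x^3 dx = -512;  ∫_0^2 64*x^2 dx = 512/3.
  Sum: 512/7 − 1024/3 + 3072/5 − 512 + 512/3 = 512/105.
  ∫_0^2 (u')² dx = ∫_0^2 (36*x^4 - 192*x^3 + 352*x^2 - 256*x + 64) dx. Term by term:
    ∫_0^2 36*x^4 dx = 1152/5;  ∫_0^2 -192*x^3 dx = -768;  ∫_0^2 352*x^2 dx = 2816/3;
    ∫_0^2 -256*x dx = -512;  ∫_0^2 64 dx = 128.
  Sum: 1152/5 − 768 + 2816/3 − 512 + 128 = 256/15.
∫_0^2 u² dx = 512/105, so ||u||_L² = 16*sqrt(210)/105.
∫_0^2 (u')² dx = 256/15, so ||u'||_L² = 16*sqrt(15)/15.
Ratio ||u||_L² / ||u'||_L² = sqrt(14)/7.
Sharp Poincaré constant on H^1_0(0, 2) is C_P = L/π = 2/π, achieved by sin(π/2·x).
A polynomial bump cannot attain the sharp Poincaré constant (only the first sine eigenfunction does), so the ratio is strictly less than C_P, consistent with ||u||_L² ≤ C_P ||u'||_L².


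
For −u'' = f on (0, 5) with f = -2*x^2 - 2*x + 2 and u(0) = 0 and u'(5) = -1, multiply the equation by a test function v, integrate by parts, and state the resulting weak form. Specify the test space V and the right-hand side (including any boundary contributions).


V = {v ∈ H^1(0, 5) : v(0) = 0} (test functions vanish at x = 0 where u is specified); weak form: ∫_0^5 u'v' dx = ∫_0^5 (-2*x^2 - 2*x + 2) v dx − v(5) for all v ∈ V.

Multiply both sides by a test function v and integrate from 0 to 5:
  ∫_0^5 −u''(x) v(x) dx = ∫_0^5 f(x) v(x) dx.
Integrate the LHS by parts once:
  ∫_0^5 −u'' v dx = −[u'(x) v(x)]_0^5 + ∫_0^5 u'(x) v'(x) dx.
Thus ∫_0^5 u'(x) v'(x) dx = ∫_0^5 f(x) v(x) dx + [u'(x) v(x)]_0^5.
Choose V so that boundary terms are either known or forced to vanish.
Mixed BC: u(0) = 0 (Dirichlet) and u'(5) = -1 (Neumann). Define V = {v ∈ H^1(0, 5) : v(0) = 0}. Then [u' v]_0^5 = u'(5)·v(5) − u'(0)·0 = − v(5).
Weak formulation: find u (satisfying any essential BC) such that ∫_0^5 u'(x) v'(x) dx = ∫_0^5 f v dx − v(5) for all v ∈ V (Dirichlet at 0 absorbed into V; Neumann datum at x = 5 contributes the boundary term).
Substituting f(x) = -2*x^2 - 2*x + 2, the right-hand side is ∫_0^5 (-2*x^2 - 2*x + 2) v dx − v(5).


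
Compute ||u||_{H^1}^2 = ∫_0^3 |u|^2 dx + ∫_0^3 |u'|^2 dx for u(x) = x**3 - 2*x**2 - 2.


||u||_{H^1}^2 = 4173/35

The H^1 norm (squared) on an interval (0, L) is
  ||u||_{H^1}^2 = ∫_0^L u(x)^2 dx + ∫_0^L u'(x)^2 dx.
Compute u'(x) = 3*x**2 - 4*x.
Then u(x)^2 = x**6 - 4*x**5 + 4*x**4 - 4*x**3 + 8*x**2 + 4 and u'(x)^2 = 9*x**4 - 24*x**3 + 16*x**2.
Integrate each monomial from 0 to 3 using ∫_0^3 c·x^n dx = c·3^(n+1)/(n+1):
  ∫_0^3 u(x)^2 dx = ∫_0^3 (x^6 - 4*x^5 + 4*x^4 - 4*x^3 + 8*x^2 + 4) dx. Term by term:
    ∫_0^3 x^6 dx = 2187/7;  ∫_0^3 -4*x^5 dx = -486;  ∫_0^3 4*x^4 dx = 972/5;
    ∫_0^3 -4*x^3 dx = -81;  ∫_0^3 8*x^2 dx = 72;  ∫_0^3 4 dx = 12.
  Sum: 2187/7 − 486 + 972/5 − 81 + 72 + 12 = 834/35.
  ∫_0^3 u'(x)^2 dx = ∫_0^3 (9*x^4 - 24*x^3 + 16*x^2) dx. Term by term:
    ∫_0^3 9*x^4 dx = 2187/5;  ∫_0^3 -24*x^3 dx = -486;  ∫_0^3 16*x^2 dx = 144.
  Sum: 2187/5 − 486 + 144 = 477/5.
Adding: ||u||_{H^1}^2 = 834/35 + 477/5 = 4173/35.


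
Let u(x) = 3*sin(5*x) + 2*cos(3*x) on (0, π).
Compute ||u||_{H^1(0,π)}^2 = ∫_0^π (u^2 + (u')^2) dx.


||u||_{H^1(0,π)}^2 = 137*π

u'(x) = -6*sin(3*x) + 15*cos(5*x).
Expand u² and (u')² and integrate term by term on (0, π), using: for integers n ≥ 1, ∫_0^π sin²(nx) dx = ∫_0^π cos²(nx) dx = π/2; for n ≠ n', ∫_0^π sin(nx)sin(n'x) dx = ∫_0^π cos(nx)cos(n'x) dx = 0; and by product-to-sum, ∫_0^π sin(nx)cos(n'x) dx = ½∫_0^π [sin((n+n')x) + sin((n−n')x)] dx, which is 0 when n+n' is even and 2n/(n²−n'²) when n+n' is odd (it need not vanish on (0, π)).
  u² squared terms: (2)²·∫cos(3x)² dx = 4·π/2 = 2*π;  (3)²·∫sin(5x)² dx = 9·π/2 = 9*π/2.
  u² cross terms: 2·(2)·(3)·∫cos(3x)·sin(5x) dx = 12·(0) = 0.
  So ∫_0^π u² dx = 2*π + 9*π/2 + 0 = 13*π/2.
  (u')² squared terms: (-6)²·∫sin(3x)² dx = 36·π/2 = 18*π;  (15)²·∫cos(5x)² dx = 225·π/2 = 225*π/2.
  (u')² cross terms: 2·(-6)·(15)·∫sin(3x)·cos(5x) dx = -180·(0) = 0.
  So ∫_0^π (u')² dx = 18*π + 225*π/2 + 0 = 261*π/2.
||u||_{H^1}^2 = (13*π/2) + (261*π/2) = 137*π.


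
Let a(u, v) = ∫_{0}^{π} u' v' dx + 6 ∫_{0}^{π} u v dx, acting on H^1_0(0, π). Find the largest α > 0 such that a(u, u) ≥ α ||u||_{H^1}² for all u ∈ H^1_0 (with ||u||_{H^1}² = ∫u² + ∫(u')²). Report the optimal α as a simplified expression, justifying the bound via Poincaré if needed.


α = 1

Coercivity of a(·,·) on H^1_0(0, π) means a(u, u) ≥ α ||u||_{H^1}² for every u ∈ H^1_0.
The interval has length L = π, and Poincaré/coercivity depend only on L. Here a(u, u) = ∫(u')² + (6)·∫u².
Here c = 6 ≥ 1, so a(u,u) = ∫(u')² + c∫u² ≥ ∫(u')² + ∫u² = ||u||_{H^1}², i.e. α = 1 works. No larger α is possible: a(u,u) ≥ α||u||_{H^1}² means (1−α)∫(u')² ≥ (α−c)∫u², and for the modes u_n = sin(nπ(x−x₀)/L) (x₀ the left endpoint) one has ∫u_n²/∫(u_n')² = (L/(nπ))² → 0, so a(u_n,u_n)/||u_n||_{H^1}² → 1. Hence the optimal constant is α = 1.
Therefore α = 1.


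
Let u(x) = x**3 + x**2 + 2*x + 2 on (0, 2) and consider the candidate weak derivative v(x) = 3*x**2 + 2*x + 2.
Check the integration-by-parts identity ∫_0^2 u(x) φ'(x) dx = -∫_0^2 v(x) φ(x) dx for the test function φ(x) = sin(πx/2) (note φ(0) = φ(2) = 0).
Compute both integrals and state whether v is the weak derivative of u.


LHS = -40/π + 96/π^3, RHS = -40/π + 96/π^3. Yes, v = u' weakly.

u(x) = x**3 + x**2 + 2*x + 2, classical derivative u'(x) = 3*x**2 + 2*x + 2.
φ(x) = sin(πx/2), so φ'(x) = π*cos(π*x/2)/2.
Note φ(0) = φ(2) = 0, so the boundary term u·φ vanishes.
LHS = ∫_0^2 u(x) φ'(x) dx = ∫_0^2 (π*x^3*cos(π*x/2)/2 + π*x^2*cos(π*x/2)/2 + π*x*cos(π*x/2) + π*cos(π*x/2)) dx. Term by term:
  ∫_0^2 π*cos(π*x/2) dx = 0;  ∫_0^2 π*x*cos(π*x/2) dx = -8/π;  ∫_0^2 π*x^2*cos(π*x/2)/2 dx = -8/π;
  ∫_0^2 π*x^3*cos(π*x/2)/2 dx = -24/π + 96/π^3.
Sum: 0 − 8/π − 8/π + -24/π + 96/π^3 = -40/π + 96/π^3.
So LHS = -40/π + 96/π^3.
∫_0^2 v(x) φ(x) dx = ∫_0^2 (3*x^2*sin(π*x/2) + 2*x*sin(π*x/2) + 2*sin(π*x/2)) dx. Term by term:
  ∫_0^2 2*sin(π*x/2) dx = 8/π;  ∫_0^2 2*x*sin(π*x/2) dx = 8/π;  ∫_0^2 3*x^2*sin(π*x/2) dx = -96/π^3 + 24/π.
Sum: 8/π + 8/π + -96/π^3 + 24/π = -96/π^3 + 40/π.
So RHS = -∫_0^2 v(x) φ(x) dx = -40/π + 96/π^3.
LHS = RHS, so the identity holds for this test φ.
Moreover u is smooth here and v(x) = u'(x) = 3*x**2 + 2*x + 2 pointwise, so the identity holds for every test function. Hence v is the weak derivative of u.


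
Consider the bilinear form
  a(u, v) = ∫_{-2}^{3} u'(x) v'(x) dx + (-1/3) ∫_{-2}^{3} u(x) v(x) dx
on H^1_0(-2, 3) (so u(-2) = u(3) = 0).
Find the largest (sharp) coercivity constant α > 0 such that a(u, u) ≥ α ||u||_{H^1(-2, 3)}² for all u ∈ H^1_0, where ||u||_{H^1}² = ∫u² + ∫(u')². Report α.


α = (-25/3 + π^2)/(π^2 + 25)

Coercivity of a(·,·) on H^1_0(-2, 3) means a(u, u) ≥ α ||u||_{H^1}² for every u ∈ H^1_0.
The interval has length L = 5, and Poincaré/coercivity depend only on L. Here a(u, u) = ∫(u')² + (-1/3)·∫u².
Here c = -1/3 < 0 with |c| < (π/L)² = π^2/25, so coercivity still holds. The condition a(u,u) ≥ α||u||_{H^1}² reads (1−α)∫(u')² ≥ (α−c)∫u². Any admissible α is ≤ 1 (rapidly oscillating u have ∫u²/∫(u')² → 0), and α = 1 would force 0 ≥ (1−c)∫u², impossible since c < 1; so 1−α > 0. By the sharp Poincaré inequality on H^1_0 of an interval of length L, ∫(u')² ≥ (π/L)²∫u² with equality for the first sine mode sin(π(x−x₀)/L) (x₀ the left endpoint), so the inequality holds for all u iff (1−α)(π/L)² ≥ α − c, i.e. α ≤ ((π/L)² + c)/((π/L)² + 1) = (1 + c(L/π)²)/(1 + (L/π)²). (Direct route, valid since c ≤ 0: Poincaré gives c∫u² ≥ c(L/π)²∫(u')², so a(u,u) ≥ (1 + c(L/π)²)∫(u')², while ||u||_{H^1}² ≤ (1 + (L/π)²)∫(u')²; dividing yields the same α.) With (π/L)² = π^2/25 and c = -1/3, the largest admissible constant is α = ((π/L)² + c)/((π/L)² + 1).
Simplifying, α = (-25/3 + π^2)/(π^2 + 25).


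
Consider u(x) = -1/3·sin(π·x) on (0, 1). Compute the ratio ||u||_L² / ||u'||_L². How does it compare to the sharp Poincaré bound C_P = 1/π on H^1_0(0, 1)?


||u||_L² / ||u'||_L² = 1/π = C_P.

u(x) = -1/3·sin(π·x), so u'(x) = -π*cos(π*x)/3.
Writing u(x) = A·sin(kπx/L) with A = -1/3 and k = 1, use ∫_0^L sin²(kπx/L) dx = L/2 and ∫_0^L cos²(kπx/L) dx = L/2.
u² = 1/9·sin²(π·x) and (u')² = π^2/9·cos²(π·x), and each of sin², cos² integrates to L/2 = 1/2 over (0, 1).
∫_0^1 u² dx = 1/18, so ||u||_L² = sqrt(2)/6.
∫_0^1 (u')² dx = π^2/18, so ||u'||_L² = sqrt(2)*π/6.
Ratio ||u||_L² / ||u'||_L² = 1/π.
Sharp Poincaré constant on H^1_0(0, 1) is C_P = L/π = 1/π, achieved by sin(π·x).
This is the k = 1 eigenfunction (up to amplitude), so the ratio equals the sharp Poincaré constant exactly.


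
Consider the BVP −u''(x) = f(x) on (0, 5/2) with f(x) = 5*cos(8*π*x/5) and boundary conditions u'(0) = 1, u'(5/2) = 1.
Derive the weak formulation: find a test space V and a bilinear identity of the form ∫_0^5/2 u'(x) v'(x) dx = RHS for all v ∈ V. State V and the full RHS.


V = H^1(0, 5/2) (v unrestricted at boundary; u is determined up to an additive constant); weak form: ∫_0^5/2 u'v' dx = ∫_0^5/2 (5*cos(8*π*x/5)) v dx + v(5/2) − v(0) for all v ∈ V.

Multiply both sides by a test function v and integrate from 0 to 5/2:
  ∫_0^5/2 −u''(x) v(x) dx = ∫_0^5/2 f(x) v(x) dx.
Integrate the LHS by parts once:
  ∫_0^5/2 −u'' v dx = −[u'(x) v(x)]_0^5/2 + ∫_0^5/2 u'(x) v'(x) dx.
Thus ∫_0^5/2 u'(x) v'(x) dx = ∫_0^5/2 f(x) v(x) dx + [u'(x) v(x)]_0^5/2.
Choose V so that boundary terms are either known or forced to vanish.
u has inhomogeneous Neumann u'(0) = 1, u'(5/2) = 1. [u' v]_0^5/2 = (1)·v(5/2) − (1)·v(0) = v(5/2) − v(0). Take V = H^1(0, 5/2); boundary term becomes part of RHS.
Weak formulation: find u (satisfying any essential BC) such that ∫_0^5/2 u'(x) v'(x) dx = ∫_0^5/2 f v dx + v(5/2) − v(0) for all v ∈ V (Neumann data are natural BCs: they enter the RHS as boundary terms).
Substituting f(x) = 5*cos(8*π*x/5), the right-hand side is ∫_0^5/2 (5*cos(8*π*x/5)) v dx + v(5/2) − v(0).
Compatibility check (pure Neumann): taking v ≡ 1 ∈ V gives 0 = ∫_0^5/2 f dx + (1) − (1), i.e. ∫_0^5/2 f dx must equal u'(0) − u'(5/2) = 0. Indeed ∫_0^5/2 (5*cos(8*π*x/5)) dx = 0, so the data are compatible. The solution is then unique only up to an additive constant (fix it e.g. by requiring ∫_0^5/2 u dx = 0).
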